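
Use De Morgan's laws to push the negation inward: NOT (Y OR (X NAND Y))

NOT Y AND NOT (X NAND Y)
De Morgan's: NOT(OR of terms) = AND of negations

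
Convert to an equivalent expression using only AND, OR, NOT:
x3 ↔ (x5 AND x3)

(x3 AND (x5 AND x3)) OR (NOT x3 AND NOT (x5 AND x3))
(Biconditional = both true or both false)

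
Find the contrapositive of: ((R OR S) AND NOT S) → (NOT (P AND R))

Contrapositive: (P AND R) → NOT ((R OR S) AND NOT S)
Note: A statement and its contrapositive are logically equivalent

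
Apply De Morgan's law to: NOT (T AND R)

NOT T OR NOT R
De Morgan's: NOT(AND of terms) = OR of negations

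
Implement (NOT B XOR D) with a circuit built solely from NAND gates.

(((B NAND B) NAND ((B NAND B) NAND D)) NAND (D NAND ((B NAND B) NAND D)))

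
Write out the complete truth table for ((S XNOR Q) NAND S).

Q | S | Output
--------------
0 | 0 | 1
0 | 1 | 1
1 | 0 | 1
1 | 1 | 0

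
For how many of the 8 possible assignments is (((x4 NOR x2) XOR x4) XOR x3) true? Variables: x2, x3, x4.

Satisfying assignments: (0,0,0), (0,0,1), (1,0,1), (1,1,0)
Count: 4 out of 8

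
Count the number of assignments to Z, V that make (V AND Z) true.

Satisfying assignments: (1,1)
Count: 1 out of 4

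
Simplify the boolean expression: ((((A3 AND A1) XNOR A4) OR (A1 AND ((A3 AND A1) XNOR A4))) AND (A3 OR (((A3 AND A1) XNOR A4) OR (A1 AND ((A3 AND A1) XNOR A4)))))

By absorption (E AND (E OR v) = E) then absorption (E OR (E AND v) = E):
= ((A3 AND A1) XNOR A4)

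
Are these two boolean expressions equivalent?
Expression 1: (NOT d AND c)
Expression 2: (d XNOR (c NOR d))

Yes, they are equivalent — the two output columns agree on all 4 assignments:
d | c | Expression 1 | Expression 2
-----------------------------------
0 | 0 | 0 | 0
0 | 1 | 1 | 1
1 | 0 | 0 | 0
1 | 1 | 0 | 0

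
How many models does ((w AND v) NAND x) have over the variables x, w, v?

Satisfying assignments: (0,0,0), (0,0,1), (0,1,0), (0,1,1), (1,0,0), (1,0,1), (1,1,0)
Count: 7 out of 8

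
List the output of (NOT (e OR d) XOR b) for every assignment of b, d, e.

b | d | e | Output
------------------
0 | 0 | 0 | 1
0 | 0 | 1 | 0
0 | 1 | 0 | 0
0 | 1 | 1 | 0
1 | 0 | 0 | 0
1 | 0 | 1 | 1
1 | 1 | 0 | 1
1 | 1 | 1 | 1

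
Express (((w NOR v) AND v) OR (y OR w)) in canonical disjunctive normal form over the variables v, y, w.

(NOT v AND NOT y AND w) OR (NOT v AND y AND NOT w) OR (NOT v AND y AND w) OR (v AND NOT y AND w) OR (v AND y AND NOT w) OR (v AND y AND w)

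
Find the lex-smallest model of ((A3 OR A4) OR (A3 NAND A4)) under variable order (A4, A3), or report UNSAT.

A4=0, A3=0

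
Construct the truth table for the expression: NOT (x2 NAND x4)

x2 | x4 | Output
----------------
0 | 0 | 0
0 | 1 | 0
1 | 0 | 0
1 | 1 | 1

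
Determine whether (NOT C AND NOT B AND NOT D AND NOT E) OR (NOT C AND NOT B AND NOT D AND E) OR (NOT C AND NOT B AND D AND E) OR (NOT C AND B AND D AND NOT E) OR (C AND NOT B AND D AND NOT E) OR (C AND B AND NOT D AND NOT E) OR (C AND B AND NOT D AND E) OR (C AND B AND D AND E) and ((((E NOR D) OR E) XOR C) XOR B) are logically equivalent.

Yes, they are equivalent — the two output columns agree on all 16 assignments:
C | B | D | E | Expression 1 | Expression 2
-------------------------------------------
0 | 0 | 0 | 0 | 1 | 1
0 | 0 | 0 | 1 | 1 | 1
0 | 0 | 1 | 0 | 0 | 0
0 | 0 | 1 | 1 | 1 | 1
0 | 1 | 0 | 0 | 0 | 0
0 | 1 | 0 | 1 | 0 | 0
0 | 1 | 1 | 0 | 1 | 1
0 | 1 | 1 | 1 | 0 | 0
1 | 0 | 0 | 0 | 0 | 0
1 | 0 | 0 | 1 | 0 | 0
1 | 0 | 1 | 0 | 1 | 1
1 | 0 | 1 | 1 | 0 | 0
1 | 1 | 0 | 0 | 1 | 1
1 | 1 | 0 | 1 | 1 | 1
1 | 1 | 1 | 0 | 0 | 0
1 | 1 | 1 | 1 | 1 | 1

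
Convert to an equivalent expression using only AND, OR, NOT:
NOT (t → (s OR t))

t AND NOT (s OR t)
(Negated implication: NOT(A → B) = A AND NOT B)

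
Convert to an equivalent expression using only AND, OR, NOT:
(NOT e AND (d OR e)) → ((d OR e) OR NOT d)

NOT (NOT e AND (d OR e)) OR ((d OR e) OR NOT d)
(Implication elimination: A → B = NOT A OR B)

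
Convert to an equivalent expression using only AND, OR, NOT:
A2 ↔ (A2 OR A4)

(A2 AND (A2 OR A4)) OR (NOT A2 AND NOT (A2 OR A4))
(Biconditional = both true or both false)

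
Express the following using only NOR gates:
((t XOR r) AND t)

((((((t NOR r) NOR (t NOR r)) NOR ((t NOR r) NOR (t NOR r))) NOR ((((t NOR t) NOR (r NOR r)) NOR ((t NOR t) NOR (r NOR r))) NOR (((t NOR t) NOR (r NOR r)) NOR ((t NOR t) NOR (r NOR r))))) NOR ((((t NOR r) NOR (t NOR r)) NOR ((t NOR r) NOR (t NOR r))) NOR ((((t NOR t) NOR (r NOR r)) NOR ((t NOR t) NOR (r NOR r))) NOR (((t NOR t) NOR (r NOR r)) NOR ((t NOR t) NOR (r NOR r)))))) NOR (t NOR t))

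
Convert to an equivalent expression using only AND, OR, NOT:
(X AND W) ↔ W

((X AND W) AND W) OR (NOT (X AND W) AND NOT W)
(Biconditional = both true or both false)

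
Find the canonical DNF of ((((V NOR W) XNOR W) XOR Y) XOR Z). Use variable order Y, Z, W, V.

(NOT Y AND NOT Z AND NOT W AND V) OR (NOT Y AND Z AND NOT W AND NOT V) OR (NOT Y AND Z AND W AND NOT V) OR (NOT Y AND Z AND W AND V) OR (Y AND NOT Z AND NOT W AND NOT V) OR (Y AND NOT Z AND W AND NOT V) OR (Y AND NOT Z AND W AND V) OR (Y AND Z AND NOT W AND V)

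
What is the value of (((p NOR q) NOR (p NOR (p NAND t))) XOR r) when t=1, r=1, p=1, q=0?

Substituting: (((1 NOR 0) NOR (1 NOR (1 NAND 1))) XOR 1)
= 0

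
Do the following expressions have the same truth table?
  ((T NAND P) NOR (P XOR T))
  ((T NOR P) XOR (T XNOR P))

Yes, they are equivalent — the two output columns agree on all 4 assignments:
P | T | Expression 1 | Expression 2
-----------------------------------
0 | 0 | 0 | 0
0 | 1 | 0 | 0
1 | 0 | 0 | 0
1 | 1 | 1 | 1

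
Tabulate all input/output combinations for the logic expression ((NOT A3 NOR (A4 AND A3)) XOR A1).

A1 | A4 | A3 | Output
---------------------
0 | 0 | 0 | 0
0 | 0 | 1 | 1
0 | 1 | 0 | 0
0 | 1 | 1 | 0
1 | 0 | 0 | 1
1 | 0 | 1 | 0
1 | 1 | 0 | 1
1 | 1 | 1 | 1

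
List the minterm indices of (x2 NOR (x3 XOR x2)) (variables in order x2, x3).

Σm(0) = (NOT x2 AND NOT x3)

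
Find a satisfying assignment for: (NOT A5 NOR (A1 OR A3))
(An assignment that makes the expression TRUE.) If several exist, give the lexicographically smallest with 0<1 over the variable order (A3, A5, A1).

A3=0, A5=1, A1=0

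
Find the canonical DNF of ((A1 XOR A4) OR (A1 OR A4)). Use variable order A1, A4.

(NOT A1 AND A4) OR (A1 AND NOT A4) OR (A1 AND A4)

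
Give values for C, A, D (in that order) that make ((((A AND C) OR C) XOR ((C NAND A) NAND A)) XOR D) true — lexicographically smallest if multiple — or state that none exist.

C=0, A=0, D=0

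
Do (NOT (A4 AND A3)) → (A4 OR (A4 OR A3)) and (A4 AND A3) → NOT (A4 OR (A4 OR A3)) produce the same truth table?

No, Inverse is not equivalent to original (counterexample: A4=0, A3=0)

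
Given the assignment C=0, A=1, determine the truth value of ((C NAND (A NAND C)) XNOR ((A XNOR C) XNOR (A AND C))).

Substituting: ((0 NAND (1 NAND 0)) XNOR ((1 XNOR 0) XNOR (1 AND 0)))
= 1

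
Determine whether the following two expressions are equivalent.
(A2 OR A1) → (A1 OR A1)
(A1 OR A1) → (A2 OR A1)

No, Converse is not equivalent to original (counterexample: A2=1, A1=0)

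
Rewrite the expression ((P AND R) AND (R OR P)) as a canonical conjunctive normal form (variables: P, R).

(P OR R) AND (P OR NOT R) AND (NOT P OR R)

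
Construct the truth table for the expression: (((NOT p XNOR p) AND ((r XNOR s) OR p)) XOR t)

r | p | s | t | Output
----------------------
0 | 0 | 0 | 0 | 0
0 | 0 | 0 | 1 | 1
0 | 0 | 1 | 0 | 0
0 | 0 | 1 | 1 | 1
0 | 1 | 0 | 0 | 0
0 | 1 | 0 | 1 | 1
0 | 1 | 1 | 0 | 0
0 | 1 | 1 | 1 | 1
1 | 0 | 0 | 0 | 0
1 | 0 | 0 | 1 | 1
1 | 0 | 1 | 0 | 0
1 | 0 | 1 | 1 | 1
1 | 1 | 0 | 0 | 0
1 | 1 | 0 | 1 | 1
1 | 1 | 1 | 0 | 0
1 | 1 | 1 | 1 | 1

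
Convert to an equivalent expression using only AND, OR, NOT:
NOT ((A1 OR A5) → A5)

(A1 OR A5) AND NOT A5
(Negated implication: NOT(A → B) = A AND NOT B)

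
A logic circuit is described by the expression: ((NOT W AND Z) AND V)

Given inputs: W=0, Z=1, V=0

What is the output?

Substituting: ((NOT 0 AND 1) AND 0)
= 0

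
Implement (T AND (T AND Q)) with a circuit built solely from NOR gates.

((T NOR T) NOR (((T NOR T) NOR (Q NOR Q)) NOR ((T NOR T) NOR (Q NOR Q))))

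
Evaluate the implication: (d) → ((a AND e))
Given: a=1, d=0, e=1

Antecedent (d) = 0; consequent ((a AND e)) = 1.
0 → 1 = 1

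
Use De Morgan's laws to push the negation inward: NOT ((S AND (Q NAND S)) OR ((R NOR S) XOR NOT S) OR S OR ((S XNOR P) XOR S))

NOT (S AND (Q NAND S)) AND NOT ((R NOR S) XOR NOT S) AND NOT S AND NOT ((S XNOR P) XOR S)
De Morgan's: NOT(OR of terms) = AND of negations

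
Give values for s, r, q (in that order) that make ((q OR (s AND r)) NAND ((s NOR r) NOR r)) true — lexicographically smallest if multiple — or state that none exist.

s=0, r=0, q=0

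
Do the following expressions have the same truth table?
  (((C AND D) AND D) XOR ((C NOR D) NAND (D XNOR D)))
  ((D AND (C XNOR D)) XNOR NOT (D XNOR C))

No. Counterexample: with D=0, C=0, Expression 1 = 0 but Expression 2 = 1.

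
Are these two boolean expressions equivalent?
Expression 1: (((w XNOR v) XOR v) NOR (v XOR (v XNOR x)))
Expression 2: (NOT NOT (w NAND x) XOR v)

No. Counterexample: with w=0, x=0, v=0, Expression 1 = 0 but Expression 2 = 1.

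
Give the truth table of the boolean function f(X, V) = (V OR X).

X | V | Output
--------------
0 | 0 | 0
0 | 1 | 1
1 | 0 | 1
1 | 1 | 1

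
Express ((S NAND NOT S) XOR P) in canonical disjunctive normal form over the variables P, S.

(NOT P AND NOT S) OR (NOT P AND S)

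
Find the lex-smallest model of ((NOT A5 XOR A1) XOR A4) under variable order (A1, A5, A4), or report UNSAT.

A1=0, A5=0, A4=0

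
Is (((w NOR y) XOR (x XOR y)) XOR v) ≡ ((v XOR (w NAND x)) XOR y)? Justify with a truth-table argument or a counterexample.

No. Counterexample: with w=0, x=0, y=1, v=0, Expression 1 = 1 but Expression 2 = 0.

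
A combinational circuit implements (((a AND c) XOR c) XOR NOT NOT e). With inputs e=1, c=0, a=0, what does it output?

Substituting: (((0 AND 0) XOR 0) XOR NOT NOT 1)
= 1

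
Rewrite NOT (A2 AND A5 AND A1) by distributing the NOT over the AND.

NOT A2 OR NOT A5 OR NOT A1
De Morgan's: NOT(AND of terms) = OR of negations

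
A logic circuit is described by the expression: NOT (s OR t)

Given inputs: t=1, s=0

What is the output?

Substituting: NOT (0 OR 1)
= 0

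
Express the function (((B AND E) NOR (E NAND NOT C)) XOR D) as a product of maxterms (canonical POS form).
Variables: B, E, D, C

ΠM(0, 1, 5, 6, 8, 9, 12, 13) = (B OR E OR D OR C) AND (B OR E OR D OR NOT C) AND (B OR NOT E OR D OR NOT C) AND (B OR NOT E OR NOT D OR C) AND (NOT B OR E OR D OR C) AND (NOT B OR E OR D OR NOT C) AND (NOT B OR NOT E OR D OR C) AND (NOT B OR NOT E OR D OR NOT C)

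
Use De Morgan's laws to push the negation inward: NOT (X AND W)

NOT X OR NOT W
De Morgan's: NOT(AND of terms) = OR of negations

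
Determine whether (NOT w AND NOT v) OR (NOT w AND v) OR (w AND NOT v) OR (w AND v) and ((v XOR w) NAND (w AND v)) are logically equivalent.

Yes, they are equivalent — the two output columns agree on all 4 assignments:
w | v | Expression 1 | Expression 2
-----------------------------------
0 | 0 | 1 | 1
0 | 1 | 1 | 1
1 | 0 | 1 | 1
1 | 1 | 1 | 1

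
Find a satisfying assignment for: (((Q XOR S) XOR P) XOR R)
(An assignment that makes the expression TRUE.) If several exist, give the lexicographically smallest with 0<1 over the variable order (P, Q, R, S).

P=0, Q=0, R=0, S=1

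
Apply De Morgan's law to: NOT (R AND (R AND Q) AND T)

NOT R OR NOT (R AND Q) OR NOT T
De Morgan's: NOT(AND of terms) = OR of negations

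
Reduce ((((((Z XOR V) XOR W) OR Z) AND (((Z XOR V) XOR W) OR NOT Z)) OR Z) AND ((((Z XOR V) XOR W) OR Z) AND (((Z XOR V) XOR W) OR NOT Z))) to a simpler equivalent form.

By absorption (E AND (E OR v) = E) then distribution ((E OR v) AND (E OR NOT v) = E):
= ((Z XOR V) XOR W)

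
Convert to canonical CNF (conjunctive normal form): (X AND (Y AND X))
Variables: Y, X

(Y OR X) AND (Y OR NOT X) AND (NOT Y OR X)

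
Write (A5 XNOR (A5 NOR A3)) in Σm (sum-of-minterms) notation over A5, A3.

Σm(1) = (NOT A5 AND A3)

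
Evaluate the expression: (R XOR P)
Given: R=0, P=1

Substituting: (0 XOR 1)
= 1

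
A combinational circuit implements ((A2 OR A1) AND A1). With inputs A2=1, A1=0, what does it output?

Substituting: ((1 OR 0) AND 0)
= 0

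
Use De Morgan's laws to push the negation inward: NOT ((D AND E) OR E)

NOT (D AND E) AND NOT E
De Morgan's: NOT(OR of terms) = AND of negations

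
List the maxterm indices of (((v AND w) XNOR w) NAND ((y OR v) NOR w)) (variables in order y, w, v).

ΠM(0) = (y OR w OR v)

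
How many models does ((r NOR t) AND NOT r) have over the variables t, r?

Satisfying assignments: (0,0)
Count: 1 out of 4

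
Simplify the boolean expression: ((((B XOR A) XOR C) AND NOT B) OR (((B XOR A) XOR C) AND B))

By distribution ((E AND v) OR (E AND NOT v) = E):
= ((B XOR A) XOR C)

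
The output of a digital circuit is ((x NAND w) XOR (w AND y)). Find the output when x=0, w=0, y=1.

Substituting: ((0 NAND 0) XOR (0 AND 1))
= 1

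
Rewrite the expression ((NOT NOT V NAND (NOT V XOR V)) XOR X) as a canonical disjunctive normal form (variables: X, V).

(NOT X AND NOT V) OR (X AND V)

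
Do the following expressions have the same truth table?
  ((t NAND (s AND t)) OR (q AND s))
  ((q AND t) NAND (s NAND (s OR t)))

No. Counterexample: with q=0, s=1, t=1, Expression 1 = 0 but Expression 2 = 1.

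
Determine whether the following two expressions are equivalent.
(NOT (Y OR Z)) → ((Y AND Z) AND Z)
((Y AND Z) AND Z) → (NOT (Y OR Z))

No, Converse is not equivalent to original (counterexample: Z=0, Y=0)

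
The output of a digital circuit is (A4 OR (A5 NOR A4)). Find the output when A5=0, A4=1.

Substituting: (1 OR (0 NOR 1))
= 1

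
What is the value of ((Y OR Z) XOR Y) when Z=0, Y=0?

Substituting: ((0 OR 0) XOR 0)
= 0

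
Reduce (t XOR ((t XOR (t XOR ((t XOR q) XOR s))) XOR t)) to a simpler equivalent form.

By XOR self-cancellation ((E XOR v) XOR v = E) then XOR self-cancellation ((E XOR v) XOR v = E):
= ((t XOR q) XOR s)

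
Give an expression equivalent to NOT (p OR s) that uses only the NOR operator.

(((p NOR s) NOR (p NOR s)) NOR ((p NOR s) NOR (p NOR s)))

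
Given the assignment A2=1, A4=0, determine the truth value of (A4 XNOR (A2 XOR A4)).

Substituting: (0 XNOR (1 XOR 0))
= 0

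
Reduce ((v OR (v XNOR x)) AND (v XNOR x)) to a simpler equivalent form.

By absorption (E AND (E OR v) = E):
= (v XNOR x)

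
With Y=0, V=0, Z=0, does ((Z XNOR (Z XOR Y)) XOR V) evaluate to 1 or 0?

Substituting: ((0 XNOR (0 XOR 0)) XOR 0)
= 1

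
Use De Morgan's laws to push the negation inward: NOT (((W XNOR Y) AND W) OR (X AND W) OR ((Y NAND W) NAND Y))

NOT ((W XNOR Y) AND W) AND NOT (X AND W) AND NOT ((Y NAND W) NAND Y)
De Morgan's: NOT(OR of terms) = AND of negations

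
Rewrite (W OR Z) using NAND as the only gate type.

((W NAND W) NAND (Z NAND Z))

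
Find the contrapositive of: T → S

Contrapositive: NOT S → NOT T
Note: A statement and its contrapositive are logically equivalent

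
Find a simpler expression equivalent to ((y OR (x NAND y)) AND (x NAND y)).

By absorption (E AND (E OR v) = E):
= (x NAND y)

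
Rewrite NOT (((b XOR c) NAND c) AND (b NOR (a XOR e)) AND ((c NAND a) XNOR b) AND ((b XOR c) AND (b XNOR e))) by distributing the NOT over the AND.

NOT ((b XOR c) NAND c) OR NOT (b NOR (a XOR e)) OR NOT ((c NAND a) XNOR b) OR NOT ((b XOR c) AND (b XNOR e))
De Morgan's: NOT(AND of terms) = OR of negations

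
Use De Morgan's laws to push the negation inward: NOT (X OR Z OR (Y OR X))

NOT X AND NOT Z AND NOT (Y OR X)
De Morgan's: NOT(OR of terms) = AND of negations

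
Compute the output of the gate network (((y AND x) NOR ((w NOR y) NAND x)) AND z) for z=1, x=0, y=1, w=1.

Substituting: (((1 AND 0) NOR ((1 NOR 1) NAND 0)) AND 1)
= 0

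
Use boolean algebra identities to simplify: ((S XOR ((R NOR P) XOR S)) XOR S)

By XOR self-cancellation ((E XOR v) XOR v = E):
= ((R NOR P) XOR S)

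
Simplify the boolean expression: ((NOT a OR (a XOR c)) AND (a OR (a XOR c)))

By distribution ((E OR v) AND (E OR NOT v) = E):
= (a XOR c)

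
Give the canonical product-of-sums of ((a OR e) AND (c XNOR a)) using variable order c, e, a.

ΠM(0, 1, 3, 4, 6) = (c OR e OR a) AND (c OR e OR NOT a) AND (c OR NOT e OR NOT a) AND (NOT c OR e OR a) AND (NOT c OR NOT e OR a)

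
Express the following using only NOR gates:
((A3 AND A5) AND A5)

((((A3 NOR A3) NOR (A5 NOR A5)) NOR ((A3 NOR A3) NOR (A5 NOR A5))) NOR (A5 NOR A5))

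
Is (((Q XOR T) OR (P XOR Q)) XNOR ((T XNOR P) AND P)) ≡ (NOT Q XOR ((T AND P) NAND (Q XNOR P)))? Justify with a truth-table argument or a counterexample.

No. Counterexample: with T=0, Q=0, P=0, Expression 1 = 1 but Expression 2 = 0.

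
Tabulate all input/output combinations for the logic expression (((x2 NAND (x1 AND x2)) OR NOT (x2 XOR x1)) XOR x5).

x1 | x2 | x5 | Output
---------------------
0 | 0 | 0 | 1
0 | 0 | 1 | 0
0 | 1 | 0 | 1
0 | 1 | 1 | 0
1 | 0 | 0 | 1
1 | 0 | 1 | 0
1 | 1 | 0 | 1
1 | 1 | 1 | 0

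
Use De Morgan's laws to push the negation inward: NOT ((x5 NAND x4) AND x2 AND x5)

NOT (x5 NAND x4) OR NOT x2 OR NOT x5
De Morgan's: NOT(AND of terms) = OR of negations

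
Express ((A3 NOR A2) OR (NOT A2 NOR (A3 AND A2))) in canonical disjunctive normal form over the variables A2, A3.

(NOT A2 AND NOT A3) OR (A2 AND NOT A3)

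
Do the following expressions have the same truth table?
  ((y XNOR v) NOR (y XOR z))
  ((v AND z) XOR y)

No. Counterexample: with y=0, v=1, z=0, Expression 1 = 1 but Expression 2 = 0.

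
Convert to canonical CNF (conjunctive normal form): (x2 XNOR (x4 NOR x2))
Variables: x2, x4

(x2 OR x4) AND (NOT x2 OR x4) AND (NOT x2 OR NOT x4)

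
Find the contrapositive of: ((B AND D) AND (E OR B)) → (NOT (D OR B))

Contrapositive: (D OR B) → NOT ((B AND D) AND (E OR B))
Note: A statement and its contrapositive are logically equivalent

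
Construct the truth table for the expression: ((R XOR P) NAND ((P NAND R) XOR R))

R | P | Output
--------------
0 | 0 | 1
0 | 1 | 0
1 | 0 | 1
1 | 1 | 1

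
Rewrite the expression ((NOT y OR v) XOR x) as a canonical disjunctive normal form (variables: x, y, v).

(NOT x AND NOT y AND NOT v) OR (NOT x AND NOT y AND v) OR (NOT x AND y AND v) OR (x AND y AND NOT v)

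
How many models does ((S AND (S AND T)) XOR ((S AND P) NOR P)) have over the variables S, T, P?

Satisfying assignments: (0,0,0), (0,1,0), (1,0,0), (1,1,1)
Count: 4 out of 8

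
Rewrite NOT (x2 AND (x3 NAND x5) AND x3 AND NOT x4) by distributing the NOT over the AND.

NOT x2 OR NOT (x3 NAND x5) OR NOT x3 OR x4
De Morgan's: NOT(AND of terms) = OR of negations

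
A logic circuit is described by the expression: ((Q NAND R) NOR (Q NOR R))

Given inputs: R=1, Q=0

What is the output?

Substituting: ((0 NAND 1) NOR (0 NOR 1))
= 0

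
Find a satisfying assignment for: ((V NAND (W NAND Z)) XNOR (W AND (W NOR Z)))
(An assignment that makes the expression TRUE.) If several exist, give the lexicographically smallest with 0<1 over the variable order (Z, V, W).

Z=0, V=1, W=0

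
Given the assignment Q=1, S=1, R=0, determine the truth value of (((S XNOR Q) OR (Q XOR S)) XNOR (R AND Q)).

Substituting: (((1 XNOR 1) OR (1 XOR 1)) XNOR (0 AND 1))
= 0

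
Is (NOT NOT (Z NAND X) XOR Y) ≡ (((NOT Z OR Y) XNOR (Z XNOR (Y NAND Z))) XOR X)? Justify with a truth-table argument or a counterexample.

No. Counterexample: with Y=0, Z=0, X=0, Expression 1 = 1 but Expression 2 = 0.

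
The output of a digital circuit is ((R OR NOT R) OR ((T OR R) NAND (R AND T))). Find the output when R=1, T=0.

Substituting: ((1 OR NOT 1) OR ((0 OR 1) NAND (1 AND 0)))
= 1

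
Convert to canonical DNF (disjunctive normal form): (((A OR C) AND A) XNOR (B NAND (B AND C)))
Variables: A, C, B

(NOT A AND C AND B) OR (A AND NOT C AND NOT B) OR (A AND NOT C AND B) OR (A AND C AND NOT B)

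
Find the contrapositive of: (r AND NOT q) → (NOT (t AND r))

Contrapositive: (t AND r) → NOT (r AND NOT q)
Note: A statement and its contrapositive are logically equivalent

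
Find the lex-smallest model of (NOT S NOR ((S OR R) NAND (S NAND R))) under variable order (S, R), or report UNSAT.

S=1, R=0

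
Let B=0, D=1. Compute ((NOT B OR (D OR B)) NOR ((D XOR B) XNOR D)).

Substituting: ((NOT 0 OR (1 OR 0)) NOR ((1 XOR 0) XNOR 1))
= 0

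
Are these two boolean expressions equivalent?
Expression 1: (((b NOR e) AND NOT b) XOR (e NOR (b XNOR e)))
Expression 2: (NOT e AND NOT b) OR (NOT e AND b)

Yes, they are equivalent — the two output columns agree on all 4 assignments:
e | b | Expression 1 | Expression 2
-----------------------------------
0 | 0 | 1 | 1
0 | 1 | 1 | 1
1 | 0 | 0 | 0
1 | 1 | 0 | 0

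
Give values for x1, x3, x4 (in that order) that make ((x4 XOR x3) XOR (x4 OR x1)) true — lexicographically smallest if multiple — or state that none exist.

x1=0, x3=1, x4=0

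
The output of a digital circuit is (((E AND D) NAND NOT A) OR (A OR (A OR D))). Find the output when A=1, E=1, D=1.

Substituting: (((1 AND 1) NAND NOT 1) OR (1 OR (1 OR 1)))
= 1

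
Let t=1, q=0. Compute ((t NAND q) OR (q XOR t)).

Substituting: ((1 NAND 0) OR (0 XOR 1))
= 1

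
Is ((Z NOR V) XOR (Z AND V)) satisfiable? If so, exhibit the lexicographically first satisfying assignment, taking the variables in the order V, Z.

V=0, Z=0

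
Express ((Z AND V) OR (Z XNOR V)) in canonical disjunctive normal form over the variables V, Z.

(NOT V AND NOT Z) OR (V AND Z)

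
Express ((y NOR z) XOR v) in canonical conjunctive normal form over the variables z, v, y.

(z OR v OR NOT y) AND (z OR NOT v OR y) AND (NOT z OR v OR y) AND (NOT z OR v OR NOT y)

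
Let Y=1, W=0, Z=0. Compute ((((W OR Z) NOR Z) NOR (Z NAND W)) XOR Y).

Substituting: ((((0 OR 0) NOR 0) NOR (0 NAND 0)) XOR 1)
= 1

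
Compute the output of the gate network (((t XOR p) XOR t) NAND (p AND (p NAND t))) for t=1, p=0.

Substituting: (((1 XOR 0) XOR 1) NAND (0 AND (0 NAND 1)))
= 1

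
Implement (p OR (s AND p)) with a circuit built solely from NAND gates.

((p NAND p) NAND (((s NAND p) NAND (s NAND p)) NAND ((s NAND p) NAND (s NAND p))))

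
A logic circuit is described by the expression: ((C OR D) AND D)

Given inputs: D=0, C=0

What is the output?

Substituting: ((0 OR 0) AND 0)
= 0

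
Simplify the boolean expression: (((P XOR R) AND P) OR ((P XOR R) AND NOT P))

By distribution ((E AND v) OR (E AND NOT v) = E):
= (P XOR R)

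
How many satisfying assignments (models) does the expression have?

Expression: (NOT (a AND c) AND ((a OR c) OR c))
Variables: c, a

Satisfying assignments: (0,1), (1,0)
Count: 2 out of 4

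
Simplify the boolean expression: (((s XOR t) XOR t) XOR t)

By XOR self-cancellation ((E XOR v) XOR v = E):
= (s XOR t)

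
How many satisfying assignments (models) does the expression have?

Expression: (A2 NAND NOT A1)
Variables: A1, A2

Satisfying assignments: (0,0), (1,0), (1,1)
Count: 3 out of 4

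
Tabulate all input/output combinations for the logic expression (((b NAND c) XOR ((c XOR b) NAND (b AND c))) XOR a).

c | b | a | Output
------------------
0 | 0 | 0 | 0
0 | 0 | 1 | 1
0 | 1 | 0 | 0
0 | 1 | 1 | 1
1 | 0 | 0 | 0
1 | 0 | 1 | 1
1 | 1 | 0 | 1
1 | 1 | 1 | 0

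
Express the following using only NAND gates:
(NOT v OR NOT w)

(((v NAND v) NAND (v NAND v)) NAND ((w NAND w) NAND (w NAND w)))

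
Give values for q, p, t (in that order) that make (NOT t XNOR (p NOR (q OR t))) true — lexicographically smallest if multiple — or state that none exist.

q=0, p=0, t=0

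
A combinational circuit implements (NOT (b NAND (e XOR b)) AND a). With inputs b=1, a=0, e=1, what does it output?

Substituting: (NOT (1 NAND (1 XOR 1)) AND 0)
= 0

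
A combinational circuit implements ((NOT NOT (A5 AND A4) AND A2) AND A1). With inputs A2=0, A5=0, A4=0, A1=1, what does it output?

Substituting: ((NOT NOT (0 AND 0) AND 0) AND 1)
= 0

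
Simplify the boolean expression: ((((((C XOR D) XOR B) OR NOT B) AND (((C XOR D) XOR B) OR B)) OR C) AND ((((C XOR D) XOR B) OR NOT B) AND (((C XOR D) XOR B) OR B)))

By absorption (E AND (E OR v) = E) then distribution ((E OR v) AND (E OR NOT v) = E):
= ((C XOR D) XOR B)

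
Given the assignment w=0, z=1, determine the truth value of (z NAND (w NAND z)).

Substituting: (1 NAND (0 NAND 1))
= 0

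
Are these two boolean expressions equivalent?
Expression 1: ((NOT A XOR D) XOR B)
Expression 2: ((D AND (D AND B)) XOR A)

No. Counterexample: with A=0, D=0, B=0, Expression 1 = 1 but Expression 2 = 0.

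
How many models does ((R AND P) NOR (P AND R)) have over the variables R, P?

Satisfying assignments: (0,0), (0,1), (1,0)
Count: 3 out of 4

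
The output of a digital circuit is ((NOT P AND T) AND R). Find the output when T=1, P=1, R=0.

Substituting: ((NOT 1 AND 1) AND 0)
= 0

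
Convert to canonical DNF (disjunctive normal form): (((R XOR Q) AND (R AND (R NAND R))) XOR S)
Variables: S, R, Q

(S AND NOT R AND NOT Q) OR (S AND NOT R AND Q) OR (S AND R AND NOT Q) OR (S AND R AND Q)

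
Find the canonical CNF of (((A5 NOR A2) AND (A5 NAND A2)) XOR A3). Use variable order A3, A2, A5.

(A3 OR A2 OR NOT A5) AND (A3 OR NOT A2 OR A5) AND (A3 OR NOT A2 OR NOT A5) AND (NOT A3 OR A2 OR A5)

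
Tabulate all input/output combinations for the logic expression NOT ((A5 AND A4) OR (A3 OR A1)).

A1 | A3 | A5 | A4 | Output
--------------------------
0 | 0 | 0 | 0 | 1
0 | 0 | 0 | 1 | 1
0 | 0 | 1 | 0 | 1
0 | 0 | 1 | 1 | 0
0 | 1 | 0 | 0 | 0
0 | 1 | 0 | 1 | 0
0 | 1 | 1 | 0 | 0
0 | 1 | 1 | 1 | 0
1 | 0 | 0 | 0 | 0
1 | 0 | 0 | 1 | 0
1 | 0 | 1 | 0 | 0
1 | 0 | 1 | 1 | 0
1 | 1 | 0 | 0 | 0
1 | 1 | 0 | 1 | 0
1 | 1 | 1 | 0 | 0
1 | 1 | 1 | 1 | 0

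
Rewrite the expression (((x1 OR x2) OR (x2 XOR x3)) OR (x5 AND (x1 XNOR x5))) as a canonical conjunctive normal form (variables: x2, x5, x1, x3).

(x2 OR x5 OR x1 OR x3) AND (x2 OR NOT x5 OR x1 OR x3)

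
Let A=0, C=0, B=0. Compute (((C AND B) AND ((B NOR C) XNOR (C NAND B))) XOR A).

Substituting: (((0 AND 0) AND ((0 NOR 0) XNOR (0 NAND 0))) XOR 0)
= 0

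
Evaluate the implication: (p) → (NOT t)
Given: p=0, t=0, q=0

Antecedent (p) = 0; consequent (NOT t) = 1.
0 → 1 = 1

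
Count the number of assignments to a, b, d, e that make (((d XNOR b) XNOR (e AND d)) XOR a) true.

Satisfying assignments: (0,0,1,0), (0,1,0,0), (0,1,0,1), (0,1,1,1), (1,0,0,0), (1,0,0,1), (1,0,1,1), (1,1,1,0)
Count: 8 out of 16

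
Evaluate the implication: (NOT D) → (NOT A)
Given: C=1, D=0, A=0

Antecedent (NOT D) = 1; consequent (NOT A) = 1.
1 → 1 = 1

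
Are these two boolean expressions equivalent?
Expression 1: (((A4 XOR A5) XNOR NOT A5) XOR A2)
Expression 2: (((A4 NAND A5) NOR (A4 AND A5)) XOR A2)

No. Counterexample: with A2=0, A4=1, A5=0, Expression 1 = 1 but Expression 2 = 0.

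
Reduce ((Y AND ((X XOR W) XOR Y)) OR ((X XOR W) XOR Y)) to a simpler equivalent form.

By absorption (E OR (E AND v) = E):
= ((X XOR W) XOR Y)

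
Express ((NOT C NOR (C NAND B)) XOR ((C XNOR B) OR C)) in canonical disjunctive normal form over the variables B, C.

(NOT B AND NOT C) OR (NOT B AND C)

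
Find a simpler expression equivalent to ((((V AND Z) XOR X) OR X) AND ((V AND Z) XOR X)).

By absorption (E AND (E OR v) = E):
= ((V AND Z) XOR X)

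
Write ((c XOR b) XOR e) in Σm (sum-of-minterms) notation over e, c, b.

Σm(1, 2, 4, 7) = (NOT e AND NOT c AND b) OR (NOT e AND c AND NOT b) OR (e AND NOT c AND NOT b) OR (e AND c AND b)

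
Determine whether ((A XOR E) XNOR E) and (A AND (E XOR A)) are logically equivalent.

No. Counterexample: with A=0, E=0, Expression 1 = 1 but Expression 2 = 0.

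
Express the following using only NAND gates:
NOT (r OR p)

(((r NAND r) NAND (p NAND p)) NAND ((r NAND r) NAND (p NAND p)))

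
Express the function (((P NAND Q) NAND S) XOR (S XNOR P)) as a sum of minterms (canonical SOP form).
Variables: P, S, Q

Σm(4, 5, 6) = (P AND NOT S AND NOT Q) OR (P AND NOT S AND Q) OR (P AND S AND NOT Q)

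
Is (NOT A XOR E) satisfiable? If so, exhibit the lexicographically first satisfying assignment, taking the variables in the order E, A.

E=0, A=0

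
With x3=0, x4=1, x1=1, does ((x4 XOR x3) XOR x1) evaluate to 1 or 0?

Substituting: ((1 XOR 0) XOR 1)
= 0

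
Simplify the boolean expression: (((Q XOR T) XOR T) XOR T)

By XOR self-cancellation ((E XOR v) XOR v = E):
= (Q XOR T)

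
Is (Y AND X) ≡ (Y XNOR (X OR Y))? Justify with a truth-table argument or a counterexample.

No. Counterexample: with X=0, Y=0, Expression 1 = 0 but Expression 2 = 1.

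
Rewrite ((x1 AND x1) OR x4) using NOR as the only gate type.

((((x1 NOR x1) NOR (x1 NOR x1)) NOR x4) NOR (((x1 NOR x1) NOR (x1 NOR x1)) NOR x4))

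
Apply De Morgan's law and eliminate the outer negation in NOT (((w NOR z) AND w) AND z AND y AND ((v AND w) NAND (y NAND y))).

NOT ((w NOR z) AND w) OR NOT z OR NOT y OR NOT ((v AND w) NAND (y NAND y))
De Morgan's: NOT(AND of terms) = OR of negations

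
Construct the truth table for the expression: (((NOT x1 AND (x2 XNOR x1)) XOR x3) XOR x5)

x1 | x3 | x2 | x5 | Output
--------------------------
0 | 0 | 0 | 0 | 1
0 | 0 | 0 | 1 | 0
0 | 0 | 1 | 0 | 0
0 | 0 | 1 | 1 | 1
0 | 1 | 0 | 0 | 0
0 | 1 | 0 | 1 | 1
0 | 1 | 1 | 0 | 1
0 | 1 | 1 | 1 | 0
1 | 0 | 0 | 0 | 0
1 | 0 | 0 | 1 | 1
1 | 0 | 1 | 0 | 0
1 | 0 | 1 | 1 | 1
1 | 1 | 0 | 0 | 1
1 | 1 | 0 | 1 | 0
1 | 1 | 1 | 0 | 1
1 | 1 | 1 | 1 | 0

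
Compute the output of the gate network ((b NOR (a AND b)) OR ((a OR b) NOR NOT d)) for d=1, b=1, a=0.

Substituting: ((1 NOR (0 AND 1)) OR ((0 OR 1) NOR NOT 1))
= 0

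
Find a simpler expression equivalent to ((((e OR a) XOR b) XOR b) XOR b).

By XOR self-cancellation ((E XOR v) XOR v = E):
= ((e OR a) XOR b)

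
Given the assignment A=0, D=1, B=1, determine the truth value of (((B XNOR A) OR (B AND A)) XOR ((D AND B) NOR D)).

Substituting: (((1 XNOR 0) OR (1 AND 0)) XOR ((1 AND 1) NOR 1))
= 0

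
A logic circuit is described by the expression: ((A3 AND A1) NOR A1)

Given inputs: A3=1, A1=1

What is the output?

Substituting: ((1 AND 1) NOR 1)
= 0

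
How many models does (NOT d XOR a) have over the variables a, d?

Satisfying assignments: (0,0), (1,1)
Count: 2 out of 4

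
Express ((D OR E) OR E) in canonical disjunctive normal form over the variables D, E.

(NOT D AND E) OR (D AND NOT E) OR (D AND E)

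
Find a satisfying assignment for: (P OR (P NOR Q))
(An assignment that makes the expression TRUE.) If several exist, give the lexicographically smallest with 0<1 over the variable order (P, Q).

P=0, Q=0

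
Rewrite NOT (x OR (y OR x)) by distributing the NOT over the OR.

NOT x AND NOT (y OR x)
De Morgan's: NOT(OR of terms) = AND of negations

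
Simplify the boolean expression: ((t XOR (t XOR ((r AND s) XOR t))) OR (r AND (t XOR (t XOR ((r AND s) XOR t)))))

By absorption (E OR (E AND v) = E) then XOR self-cancellation ((E XOR v) XOR v = E):
= ((r AND s) XOR t)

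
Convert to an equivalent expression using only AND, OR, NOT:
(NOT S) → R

S OR R
(Implication elimination: A → B = NOT A OR B)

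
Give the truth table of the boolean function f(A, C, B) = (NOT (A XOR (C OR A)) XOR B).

A | C | B | Output
------------------
0 | 0 | 0 | 1
0 | 0 | 1 | 0
0 | 1 | 0 | 0
0 | 1 | 1 | 1
1 | 0 | 0 | 1
1 | 0 | 1 | 0
1 | 1 | 0 | 1
1 | 1 | 1 | 0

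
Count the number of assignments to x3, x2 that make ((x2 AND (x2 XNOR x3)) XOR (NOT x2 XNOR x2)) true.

Satisfying assignments: (1,1)
Count: 1 out of 4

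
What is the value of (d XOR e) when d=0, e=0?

Substituting: (0 XOR 0)
= 0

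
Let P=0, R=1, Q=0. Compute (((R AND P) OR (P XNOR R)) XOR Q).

Substituting: (((1 AND 0) OR (0 XNOR 1)) XOR 0)
= 0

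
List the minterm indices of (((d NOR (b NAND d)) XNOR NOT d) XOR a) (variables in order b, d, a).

Σm(1, 2, 5, 6) = (NOT b AND NOT d AND a) OR (NOT b AND d AND NOT a) OR (b AND NOT d AND a) OR (b AND d AND NOT a)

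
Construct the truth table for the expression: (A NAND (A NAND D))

A | D | Output
--------------
0 | 0 | 1
0 | 1 | 1
1 | 0 | 0
1 | 1 | 1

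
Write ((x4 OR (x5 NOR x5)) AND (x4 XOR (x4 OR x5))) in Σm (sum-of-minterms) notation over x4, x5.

Σm() = FALSE (no minterms)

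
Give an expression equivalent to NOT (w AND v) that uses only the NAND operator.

(((w NAND v) NAND (w NAND v)) NAND ((w NAND v) NAND (w NAND v)))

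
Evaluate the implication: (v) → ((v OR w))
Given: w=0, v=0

Antecedent (v) = 0; consequent ((v OR w)) = 0.
0 → 0 = 1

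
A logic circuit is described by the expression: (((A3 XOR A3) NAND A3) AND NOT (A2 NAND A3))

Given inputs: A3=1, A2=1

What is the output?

Substituting: (((1 XOR 1) NAND 1) AND NOT (1 NAND 1))
= 1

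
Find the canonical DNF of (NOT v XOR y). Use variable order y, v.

(NOT y AND NOT v) OR (y AND v)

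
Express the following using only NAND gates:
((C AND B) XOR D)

((((C NAND B) NAND (C NAND B)) NAND (((C NAND B) NAND (C NAND B)) NAND D)) NAND (D NAND (((C NAND B) NAND (C NAND B)) NAND D)))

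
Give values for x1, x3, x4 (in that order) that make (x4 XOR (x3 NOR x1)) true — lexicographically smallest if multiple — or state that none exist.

x1=0, x3=0, x4=0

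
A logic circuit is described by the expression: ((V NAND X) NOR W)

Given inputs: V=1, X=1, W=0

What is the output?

Substituting: ((1 NAND 1) NOR 0)
= 1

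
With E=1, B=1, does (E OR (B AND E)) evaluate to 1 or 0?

Substituting: (1 OR (1 AND 1))
= 1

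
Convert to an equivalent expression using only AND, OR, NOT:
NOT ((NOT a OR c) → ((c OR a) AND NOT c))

(NOT a OR c) AND NOT ((c OR a) AND NOT c)
(Negated implication: NOT(A → B) = A AND NOT B)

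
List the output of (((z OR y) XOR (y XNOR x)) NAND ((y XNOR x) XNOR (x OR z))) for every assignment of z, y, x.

z | y | x | Output
------------------
0 | 0 | 0 | 1
0 | 0 | 1 | 1
0 | 1 | 0 | 0
0 | 1 | 1 | 1
1 | 0 | 0 | 1
1 | 0 | 1 | 1
1 | 1 | 0 | 1
1 | 1 | 1 | 1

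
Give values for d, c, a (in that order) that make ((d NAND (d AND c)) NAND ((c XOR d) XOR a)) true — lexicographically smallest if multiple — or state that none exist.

d=0, c=0, a=0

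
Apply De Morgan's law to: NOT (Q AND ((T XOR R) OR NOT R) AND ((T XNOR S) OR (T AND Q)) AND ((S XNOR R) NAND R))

NOT Q OR NOT ((T XOR R) OR NOT R) OR NOT ((T XNOR S) OR (T AND Q)) OR NOT ((S XNOR R) NAND R)
De Morgan's: NOT(AND of terms) = OR of negations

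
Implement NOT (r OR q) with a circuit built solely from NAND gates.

(((r NAND r) NAND (q NAND q)) NAND ((r NAND r) NAND (q NAND q)))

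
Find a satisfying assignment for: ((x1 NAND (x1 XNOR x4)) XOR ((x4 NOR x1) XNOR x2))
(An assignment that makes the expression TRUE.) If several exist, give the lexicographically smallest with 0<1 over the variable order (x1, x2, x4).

x1=0, x2=0, x4=0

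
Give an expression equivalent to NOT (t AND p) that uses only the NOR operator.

(((t NOR t) NOR (p NOR p)) NOR ((t NOR t) NOR (p NOR p)))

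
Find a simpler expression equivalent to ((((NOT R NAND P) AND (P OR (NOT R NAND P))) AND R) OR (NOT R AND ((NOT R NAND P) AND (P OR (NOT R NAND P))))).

By distribution ((E AND v) OR (E AND NOT v) = E) then absorption (E AND (E OR v) = E):
= (NOT R NAND P)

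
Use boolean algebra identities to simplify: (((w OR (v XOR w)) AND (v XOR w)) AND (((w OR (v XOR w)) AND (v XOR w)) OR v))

By absorption (E AND (E OR v) = E) then absorption (E AND (E OR v) = E):
= (v XOR w)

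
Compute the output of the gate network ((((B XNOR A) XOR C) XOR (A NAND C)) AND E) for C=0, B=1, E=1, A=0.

Substituting: ((((1 XNOR 0) XOR 0) XOR (0 NAND 0)) AND 1)
= 1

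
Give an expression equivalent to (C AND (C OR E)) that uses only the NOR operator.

((C NOR C) NOR (((C NOR E) NOR (C NOR E)) NOR ((C NOR E) NOR (C NOR E))))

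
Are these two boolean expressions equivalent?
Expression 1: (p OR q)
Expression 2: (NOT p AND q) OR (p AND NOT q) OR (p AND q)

Yes, they are equivalent — the two output columns agree on all 4 assignments:
p | q | Expression 1 | Expression 2
-----------------------------------
0 | 0 | 0 | 0
0 | 1 | 1 | 1
1 | 0 | 1 | 1
1 | 1 | 1 | 1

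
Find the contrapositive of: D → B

Contrapositive: NOT B → NOT D
Note: A statement and its contrapositive are logically equivalent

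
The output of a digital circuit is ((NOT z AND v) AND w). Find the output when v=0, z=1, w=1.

Substituting: ((NOT 1 AND 0) AND 1)
= 0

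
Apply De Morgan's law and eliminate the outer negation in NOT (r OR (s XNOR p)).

NOT r AND NOT (s XNOR p)
De Morgan's: NOT(OR of terms) = AND of negations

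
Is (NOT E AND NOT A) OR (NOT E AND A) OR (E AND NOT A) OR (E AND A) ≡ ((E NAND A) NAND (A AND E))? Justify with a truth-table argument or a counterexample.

Yes, they are equivalent — the two output columns agree on all 4 assignments:
E | A | Expression 1 | Expression 2
-----------------------------------
0 | 0 | 1 | 1
0 | 1 | 1 | 1
1 | 0 | 1 | 1
1 | 1 | 1 | 1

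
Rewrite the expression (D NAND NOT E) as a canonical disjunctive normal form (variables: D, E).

(NOT D AND NOT E) OR (NOT D AND E) OR (D AND E)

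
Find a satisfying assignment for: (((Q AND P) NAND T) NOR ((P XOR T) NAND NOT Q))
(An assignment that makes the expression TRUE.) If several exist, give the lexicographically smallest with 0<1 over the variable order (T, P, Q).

UNSATISFIABLE - no assignment makes this expression true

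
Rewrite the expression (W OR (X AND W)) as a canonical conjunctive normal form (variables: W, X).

(W OR X) AND (W OR NOT X)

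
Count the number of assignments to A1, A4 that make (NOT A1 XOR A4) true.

Satisfying assignments: (0,0), (1,1)
Count: 2 out of 4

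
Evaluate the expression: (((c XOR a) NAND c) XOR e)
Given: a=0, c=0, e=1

Substituting: (((0 XOR 0) NAND 0) XOR 1)
= 0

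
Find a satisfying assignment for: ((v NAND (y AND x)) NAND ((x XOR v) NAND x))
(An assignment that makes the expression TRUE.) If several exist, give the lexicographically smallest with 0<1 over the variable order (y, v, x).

y=0, v=0, x=1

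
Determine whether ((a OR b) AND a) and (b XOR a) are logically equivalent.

No. Counterexample: with a=0, b=1, Expression 1 = 0 but Expression 2 = 1.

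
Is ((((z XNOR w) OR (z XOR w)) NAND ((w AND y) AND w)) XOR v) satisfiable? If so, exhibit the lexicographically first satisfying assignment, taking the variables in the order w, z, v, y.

w=0, z=0, v=0, y=0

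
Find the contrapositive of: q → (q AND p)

Contrapositive: NOT (q AND p) → NOT q
Note: A statement and its contrapositive are logically equivalent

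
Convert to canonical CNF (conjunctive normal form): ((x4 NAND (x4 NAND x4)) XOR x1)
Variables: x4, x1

(x4 OR NOT x1) AND (NOT x4 OR NOT x1)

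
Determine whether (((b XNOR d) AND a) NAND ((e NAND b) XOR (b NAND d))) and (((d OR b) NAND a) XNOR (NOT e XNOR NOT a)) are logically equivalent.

No. Counterexample: with d=0, b=0, a=0, e=1, Expression 1 = 1 but Expression 2 = 0.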